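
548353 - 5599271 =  - 5050918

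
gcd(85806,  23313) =3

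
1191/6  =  198+1/2 = 198.50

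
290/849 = 290/849 = 0.34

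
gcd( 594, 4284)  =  18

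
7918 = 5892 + 2026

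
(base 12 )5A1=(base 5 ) 11331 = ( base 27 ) 144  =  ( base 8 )1511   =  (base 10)841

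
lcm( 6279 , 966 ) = 12558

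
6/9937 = 6/9937=   0.00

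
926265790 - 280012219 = 646253571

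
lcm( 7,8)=56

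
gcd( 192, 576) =192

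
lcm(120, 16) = 240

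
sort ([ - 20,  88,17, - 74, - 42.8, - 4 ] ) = [  -  74, - 42.8 ,-20, - 4, 17, 88 ] 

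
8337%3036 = 2265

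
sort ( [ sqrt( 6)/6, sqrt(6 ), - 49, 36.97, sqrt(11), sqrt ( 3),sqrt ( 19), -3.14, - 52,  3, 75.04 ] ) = [ - 52, - 49, - 3.14, sqrt(6)/6, sqrt ( 3), sqrt( 6), 3, sqrt( 11) , sqrt( 19 ), 36.97,75.04]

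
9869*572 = 5645068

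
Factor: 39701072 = 2^4*2481317^1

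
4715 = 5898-1183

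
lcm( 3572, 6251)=25004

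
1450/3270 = 145/327=0.44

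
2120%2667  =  2120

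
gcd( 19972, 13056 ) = 4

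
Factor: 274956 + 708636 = 983592 = 2^3*3^2*19^1*719^1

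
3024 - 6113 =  - 3089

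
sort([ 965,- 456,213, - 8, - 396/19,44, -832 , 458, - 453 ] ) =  [-832,-456,-453,  -  396/19, - 8, 44, 213,  458, 965 ]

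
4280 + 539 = 4819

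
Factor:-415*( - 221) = 5^1* 13^1 * 17^1 * 83^1 = 91715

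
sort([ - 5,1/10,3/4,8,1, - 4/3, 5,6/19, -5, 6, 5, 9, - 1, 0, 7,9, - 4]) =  [ - 5,-5, - 4, - 4/3,  -  1,  0, 1/10, 6/19, 3/4,1, 5,  5, 6,7,  8, 9, 9] 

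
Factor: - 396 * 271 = -107316 =-2^2*3^2*11^1 * 271^1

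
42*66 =2772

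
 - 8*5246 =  - 41968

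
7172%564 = 404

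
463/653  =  463/653 = 0.71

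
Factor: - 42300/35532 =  - 3^( - 1)*5^2*7^( - 1)  =  - 25/21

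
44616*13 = 580008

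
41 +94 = 135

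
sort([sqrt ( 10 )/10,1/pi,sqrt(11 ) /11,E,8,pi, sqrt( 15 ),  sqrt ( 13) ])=[sqrt(11 ) /11, sqrt( 10)/10,1/pi, E, pi,sqrt(13 ),sqrt(15),8]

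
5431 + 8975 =14406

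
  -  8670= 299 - 8969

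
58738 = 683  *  86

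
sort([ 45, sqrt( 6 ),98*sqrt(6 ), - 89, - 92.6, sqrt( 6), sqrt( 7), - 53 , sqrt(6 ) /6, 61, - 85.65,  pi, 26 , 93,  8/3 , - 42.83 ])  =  [ - 92.6, - 89, - 85.65 , - 53, - 42.83,sqrt (6 ) /6 , sqrt( 6),sqrt(6 ),sqrt ( 7 ), 8/3 , pi, 26 , 45, 61, 93 , 98*sqrt(6)]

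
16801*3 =50403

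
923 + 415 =1338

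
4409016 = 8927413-4518397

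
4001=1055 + 2946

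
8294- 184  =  8110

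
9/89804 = 9/89804=0.00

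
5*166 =830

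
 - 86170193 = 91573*(-941)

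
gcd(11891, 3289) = 253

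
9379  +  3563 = 12942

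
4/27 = 4/27 = 0.15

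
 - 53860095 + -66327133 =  - 120187228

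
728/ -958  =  - 1 + 115/479 = - 0.76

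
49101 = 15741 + 33360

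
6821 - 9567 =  - 2746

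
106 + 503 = 609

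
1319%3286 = 1319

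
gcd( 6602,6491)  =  1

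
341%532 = 341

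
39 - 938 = - 899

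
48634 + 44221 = 92855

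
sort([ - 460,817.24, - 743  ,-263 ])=[ - 743 , - 460,-263, 817.24]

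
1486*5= 7430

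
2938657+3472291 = 6410948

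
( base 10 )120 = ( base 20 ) 60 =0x78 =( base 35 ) 3F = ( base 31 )3r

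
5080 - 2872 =2208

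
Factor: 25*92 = 2^2*5^2*23^1=2300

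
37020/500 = 1851/25 = 74.04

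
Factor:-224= - 2^5 * 7^1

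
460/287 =460/287=1.60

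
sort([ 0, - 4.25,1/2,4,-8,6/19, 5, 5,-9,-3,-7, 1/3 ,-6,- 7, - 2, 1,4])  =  [- 9,-8,- 7, - 7,-6 , - 4.25,-3,  -  2, 0,  6/19,1/3, 1/2, 1, 4, 4,5, 5 ]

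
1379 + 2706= 4085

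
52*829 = 43108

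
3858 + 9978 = 13836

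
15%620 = 15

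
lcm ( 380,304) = 1520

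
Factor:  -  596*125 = - 74500 =- 2^2*5^3*149^1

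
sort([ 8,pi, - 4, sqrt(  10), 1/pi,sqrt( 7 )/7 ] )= [ - 4, 1/pi, sqrt( 7)/7, pi, sqrt( 10),  8]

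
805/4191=805/4191 = 0.19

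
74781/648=115 + 29/72 =115.40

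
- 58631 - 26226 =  - 84857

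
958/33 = 958/33 = 29.03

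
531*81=43011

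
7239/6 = 1206 + 1/2 = 1206.50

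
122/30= 4+1/15 =4.07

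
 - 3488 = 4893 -8381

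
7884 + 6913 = 14797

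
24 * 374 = 8976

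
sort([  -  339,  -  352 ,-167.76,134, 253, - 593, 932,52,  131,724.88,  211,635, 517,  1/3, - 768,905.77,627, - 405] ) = [-768, - 593, - 405, - 352, - 339,- 167.76,  1/3,  52,131,134,  211 , 253, 517 , 627 , 635,  724.88, 905.77, 932]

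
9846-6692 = 3154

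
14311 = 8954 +5357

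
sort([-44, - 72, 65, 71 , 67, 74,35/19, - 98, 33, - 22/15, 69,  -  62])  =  [ - 98, - 72,- 62, - 44, -22/15, 35/19, 33,65,  67,  69,71, 74]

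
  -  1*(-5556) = 5556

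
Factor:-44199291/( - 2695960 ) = 2^( - 3 ) * 3^1*5^(-1 )*67399^(  -  1 )*14733097^1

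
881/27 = 881/27= 32.63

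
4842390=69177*70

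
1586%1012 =574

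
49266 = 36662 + 12604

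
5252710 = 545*9638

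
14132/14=1009+ 3/7= 1009.43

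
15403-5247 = 10156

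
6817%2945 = 927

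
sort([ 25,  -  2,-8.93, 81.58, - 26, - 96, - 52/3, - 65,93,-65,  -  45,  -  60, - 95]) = [ - 96,-95, - 65,-65 , - 60,-45,- 26 , - 52/3, - 8.93,-2,25,  81.58,93 ]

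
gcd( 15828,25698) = 6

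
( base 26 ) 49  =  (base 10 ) 113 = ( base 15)78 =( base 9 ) 135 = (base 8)161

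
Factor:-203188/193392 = - 643/612 = - 2^(-2 )*3^ ( - 2)*17^(  -  1 )*643^1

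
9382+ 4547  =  13929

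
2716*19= 51604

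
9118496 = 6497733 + 2620763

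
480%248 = 232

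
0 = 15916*0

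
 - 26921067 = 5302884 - 32223951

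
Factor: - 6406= -2^1*3203^1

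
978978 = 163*6006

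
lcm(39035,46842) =234210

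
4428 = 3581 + 847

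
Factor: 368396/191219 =2^2*223^1  *  463^( - 1) = 892/463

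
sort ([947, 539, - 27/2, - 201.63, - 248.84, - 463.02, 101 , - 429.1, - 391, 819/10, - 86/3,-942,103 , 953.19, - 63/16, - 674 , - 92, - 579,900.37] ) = [ - 942,- 674, - 579 , - 463.02,-429.1,- 391, - 248.84, - 201.63, - 92,  -  86/3, - 27/2, - 63/16, 819/10,101,103,539,900.37,947,953.19]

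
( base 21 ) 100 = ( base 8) 671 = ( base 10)441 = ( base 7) 1200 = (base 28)FL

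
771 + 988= 1759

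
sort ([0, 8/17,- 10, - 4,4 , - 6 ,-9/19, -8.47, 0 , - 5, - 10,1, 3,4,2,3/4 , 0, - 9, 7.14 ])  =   [ - 10 ,- 10, - 9, - 8.47, - 6,- 5, - 4, - 9/19, 0, 0, 0, 8/17,3/4, 1, 2, 3,4,4,7.14 ]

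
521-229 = 292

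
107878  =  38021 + 69857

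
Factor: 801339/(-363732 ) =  - 2^( - 2)*7^1*11^1*17^( - 1)*1783^( - 1 ) *3469^1 = -267113/121244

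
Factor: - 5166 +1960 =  - 2^1*7^1 * 229^1= - 3206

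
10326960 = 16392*630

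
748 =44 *17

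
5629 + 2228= 7857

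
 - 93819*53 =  - 4972407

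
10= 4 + 6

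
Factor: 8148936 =2^3 * 3^1*339539^1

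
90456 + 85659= 176115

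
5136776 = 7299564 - 2162788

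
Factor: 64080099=3^3*2373337^1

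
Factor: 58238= 2^1*37^1*787^1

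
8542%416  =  222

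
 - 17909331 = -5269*3399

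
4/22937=4/22937=0.00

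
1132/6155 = 1132/6155=0.18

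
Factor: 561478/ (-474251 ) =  - 766/647 = -2^1*383^1 *647^ ( - 1) 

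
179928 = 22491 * 8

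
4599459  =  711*6469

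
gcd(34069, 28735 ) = 7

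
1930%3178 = 1930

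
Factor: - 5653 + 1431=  - 2^1*2111^1 = - 4222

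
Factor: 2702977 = 2702977^1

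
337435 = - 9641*( - 35)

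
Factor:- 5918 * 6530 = -38644540 = - 2^2 * 5^1*11^1*269^1*653^1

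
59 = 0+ 59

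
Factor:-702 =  - 2^1*3^3*13^1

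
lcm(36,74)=1332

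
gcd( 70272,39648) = 96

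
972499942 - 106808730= 865691212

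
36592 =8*4574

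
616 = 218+398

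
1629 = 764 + 865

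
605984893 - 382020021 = 223964872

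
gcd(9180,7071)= 3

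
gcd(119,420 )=7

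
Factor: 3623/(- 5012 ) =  - 2^( -2 )*7^( -1 )*179^ ( - 1 )*3623^1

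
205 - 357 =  - 152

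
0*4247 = 0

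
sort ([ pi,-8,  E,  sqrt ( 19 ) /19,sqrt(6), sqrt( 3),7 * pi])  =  [  -  8,sqrt(19) /19 , sqrt (3 ),  sqrt( 6), E, pi, 7*pi]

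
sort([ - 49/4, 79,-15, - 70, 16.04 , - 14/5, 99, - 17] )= [-70,-17, - 15 ,-49/4 ,  -  14/5, 16.04,79,99 ]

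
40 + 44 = 84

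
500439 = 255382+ 245057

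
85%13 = 7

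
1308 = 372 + 936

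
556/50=11  +  3/25=11.12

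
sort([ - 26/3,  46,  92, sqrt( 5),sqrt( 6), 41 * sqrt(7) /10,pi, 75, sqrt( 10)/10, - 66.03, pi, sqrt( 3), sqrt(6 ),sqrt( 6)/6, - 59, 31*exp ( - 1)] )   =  [ -66.03, - 59,-26/3,sqrt( 10)/10, sqrt( 6 )/6, sqrt(3), sqrt( 5 ),sqrt( 6), sqrt(6),pi, pi , 41*sqrt( 7)/10, 31*exp( - 1),46,75,92 ] 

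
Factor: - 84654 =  - 2^1*3^2 * 4703^1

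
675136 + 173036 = 848172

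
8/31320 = 1/3915 = 0.00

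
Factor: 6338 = 2^1*3169^1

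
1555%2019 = 1555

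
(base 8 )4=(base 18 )4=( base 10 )4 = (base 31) 4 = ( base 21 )4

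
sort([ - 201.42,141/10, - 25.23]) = [ - 201.42, - 25.23,141/10]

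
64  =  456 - 392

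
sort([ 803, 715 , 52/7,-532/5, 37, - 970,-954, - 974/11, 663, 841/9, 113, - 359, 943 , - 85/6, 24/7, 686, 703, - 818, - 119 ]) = [ - 970, - 954, - 818, - 359,-119, - 532/5,  -  974/11,-85/6, 24/7, 52/7,  37,841/9, 113,663, 686, 703, 715, 803, 943 ] 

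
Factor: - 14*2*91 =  - 2^2*7^2*13^1 =- 2548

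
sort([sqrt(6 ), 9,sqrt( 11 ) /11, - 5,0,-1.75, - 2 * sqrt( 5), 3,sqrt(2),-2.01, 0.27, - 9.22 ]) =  [- 9.22, - 5, - 2*sqrt(5), - 2.01, - 1.75,0,0.27,sqrt( 11 )/11, sqrt(2), sqrt( 6),  3,9]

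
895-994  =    -  99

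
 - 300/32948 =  - 75/8237 = - 0.01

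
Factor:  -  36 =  - 2^2*3^2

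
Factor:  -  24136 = -2^3*7^1 * 431^1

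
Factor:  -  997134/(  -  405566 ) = 3^1*7^( - 1)*59^( - 1) * 491^(-1)*166189^1  =  498567/202783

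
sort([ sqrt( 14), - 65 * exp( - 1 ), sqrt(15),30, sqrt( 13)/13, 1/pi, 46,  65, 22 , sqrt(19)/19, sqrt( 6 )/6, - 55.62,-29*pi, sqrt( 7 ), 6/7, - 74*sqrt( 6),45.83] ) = [ - 74*sqrt(6 ), -29 * pi, - 55.62, - 65*exp( - 1),sqrt( 19 )/19, sqrt( 13) /13,1/pi, sqrt( 6)/6, 6/7  ,  sqrt (7 ), sqrt( 14 ), sqrt( 15), 22, 30, 45.83, 46,65]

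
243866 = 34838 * 7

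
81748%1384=92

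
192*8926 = 1713792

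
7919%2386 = 761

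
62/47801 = 62/47801 = 0.00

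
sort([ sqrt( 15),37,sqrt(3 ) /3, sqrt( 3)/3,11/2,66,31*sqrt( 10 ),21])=[sqrt( 3 )/3,sqrt( 3) /3,sqrt( 15),11/2 , 21,37 , 66, 31*sqrt( 10)]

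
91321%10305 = 8881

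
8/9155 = 8/9155 = 0.00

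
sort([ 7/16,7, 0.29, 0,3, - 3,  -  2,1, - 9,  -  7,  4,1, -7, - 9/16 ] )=[ -9, - 7,-7, - 3, - 2, - 9/16, 0,0.29,7/16 , 1, 1, 3, 4,7]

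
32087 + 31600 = 63687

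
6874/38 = 180 + 17/19  =  180.89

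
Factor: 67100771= 31^1*541^1*4001^1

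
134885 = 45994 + 88891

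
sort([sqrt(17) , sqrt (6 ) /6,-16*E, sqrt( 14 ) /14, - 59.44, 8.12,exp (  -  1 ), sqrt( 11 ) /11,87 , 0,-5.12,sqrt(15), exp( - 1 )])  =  [-59.44, - 16 * E , - 5.12, 0,  sqrt(14 ) /14,sqrt( 11)/11, exp(-1), exp( - 1), sqrt(6 ) /6,sqrt(15 ), sqrt(17 ), 8.12 , 87] 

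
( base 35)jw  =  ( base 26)10L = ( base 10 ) 697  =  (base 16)2b9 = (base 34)kh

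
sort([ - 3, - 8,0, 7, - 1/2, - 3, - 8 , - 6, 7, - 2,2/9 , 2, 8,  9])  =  [ - 8,-8, - 6, - 3, - 3, - 2, - 1/2,  0,2/9, 2,7, 7,8,9 ]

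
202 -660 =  - 458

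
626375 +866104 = 1492479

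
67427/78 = 864 + 35/78 = 864.45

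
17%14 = 3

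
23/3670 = 23/3670 = 0.01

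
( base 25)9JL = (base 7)23563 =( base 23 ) BD3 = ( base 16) 17e9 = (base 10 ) 6121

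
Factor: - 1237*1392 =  - 2^4*3^1 * 29^1*1237^1 =- 1721904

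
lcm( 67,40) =2680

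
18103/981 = 18103/981 = 18.45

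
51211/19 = 2695+ 6/19 = 2695.32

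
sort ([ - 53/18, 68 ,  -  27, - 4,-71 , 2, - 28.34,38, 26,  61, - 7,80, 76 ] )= [ - 71, - 28.34, - 27, - 7, - 4, - 53/18, 2, 26,  38, 61,68, 76, 80]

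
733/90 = 733/90  =  8.14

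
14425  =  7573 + 6852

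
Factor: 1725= 3^1*5^2*23^1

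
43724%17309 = 9106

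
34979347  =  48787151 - 13807804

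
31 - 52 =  - 21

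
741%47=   36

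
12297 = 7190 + 5107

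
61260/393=155+115/131 = 155.88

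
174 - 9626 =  - 9452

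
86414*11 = 950554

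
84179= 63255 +20924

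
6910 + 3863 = 10773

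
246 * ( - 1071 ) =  - 263466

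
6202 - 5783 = 419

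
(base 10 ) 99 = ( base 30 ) 39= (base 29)3C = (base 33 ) 30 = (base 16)63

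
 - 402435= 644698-1047133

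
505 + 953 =1458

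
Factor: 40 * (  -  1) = -2^3*5^1 = - 40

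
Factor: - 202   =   -2^1 * 101^1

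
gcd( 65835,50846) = 1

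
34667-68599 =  -33932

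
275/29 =9 + 14/29 = 9.48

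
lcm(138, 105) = 4830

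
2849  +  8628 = 11477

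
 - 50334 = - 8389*6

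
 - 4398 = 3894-8292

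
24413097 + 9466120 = 33879217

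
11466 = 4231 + 7235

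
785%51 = 20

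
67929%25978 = 15973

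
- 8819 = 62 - 8881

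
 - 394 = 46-440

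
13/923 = 1/71  =  0.01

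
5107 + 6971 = 12078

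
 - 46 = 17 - 63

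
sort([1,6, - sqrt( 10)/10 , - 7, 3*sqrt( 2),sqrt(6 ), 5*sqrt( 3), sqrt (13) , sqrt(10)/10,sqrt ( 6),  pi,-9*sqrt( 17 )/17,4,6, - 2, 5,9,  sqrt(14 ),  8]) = [ - 7, - 9*sqrt( 17 )/17,-2, - sqrt(10 ) /10, sqrt ( 10)/10, 1 , sqrt(6), sqrt ( 6) , pi  ,  sqrt( 13 ), sqrt ( 14 ) , 4, 3*sqrt(2 ), 5, 6, 6,  8,5 * sqrt (3 ),9]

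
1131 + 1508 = 2639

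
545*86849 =47332705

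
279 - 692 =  - 413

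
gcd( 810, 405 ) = 405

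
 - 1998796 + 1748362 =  - 250434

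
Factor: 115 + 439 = 2^1* 277^1 =554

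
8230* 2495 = 20533850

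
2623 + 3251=5874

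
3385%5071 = 3385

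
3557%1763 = 31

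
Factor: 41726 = 2^1*31^1*673^1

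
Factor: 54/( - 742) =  - 3^3* 7^( - 1 )*53^( - 1 ) =- 27/371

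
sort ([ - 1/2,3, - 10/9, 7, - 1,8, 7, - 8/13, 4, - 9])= [ - 9, - 10/9,- 1,- 8/13, - 1/2, 3,4, 7, 7,8 ]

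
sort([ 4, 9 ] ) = [ 4,9 ] 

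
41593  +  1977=43570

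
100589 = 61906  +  38683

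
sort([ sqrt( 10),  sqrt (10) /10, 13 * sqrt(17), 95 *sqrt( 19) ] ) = [ sqrt(10 ) /10 , sqrt (10) , 13*sqrt( 17),  95*sqrt(19 ) ] 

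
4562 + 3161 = 7723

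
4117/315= 13  +  22/315 = 13.07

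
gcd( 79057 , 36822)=1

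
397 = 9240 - 8843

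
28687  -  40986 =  - 12299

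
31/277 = 31/277 = 0.11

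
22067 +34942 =57009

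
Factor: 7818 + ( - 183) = 3^1  *5^1*509^1 = 7635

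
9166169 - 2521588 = 6644581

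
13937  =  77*181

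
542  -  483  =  59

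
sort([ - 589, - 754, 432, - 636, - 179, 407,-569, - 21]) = [ -754 , - 636,  -  589,  -  569, - 179, - 21, 407,432 ] 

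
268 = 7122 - 6854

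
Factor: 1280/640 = 2^1 = 2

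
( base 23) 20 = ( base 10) 46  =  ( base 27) 1J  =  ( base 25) 1L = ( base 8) 56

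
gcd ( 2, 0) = 2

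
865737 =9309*93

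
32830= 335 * 98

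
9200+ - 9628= - 428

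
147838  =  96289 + 51549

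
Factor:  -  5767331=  - 5767331^1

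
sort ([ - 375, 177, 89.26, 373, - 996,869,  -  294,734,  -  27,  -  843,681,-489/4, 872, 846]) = [-996, - 843,-375, - 294 ,  -  489/4,-27, 89.26, 177, 373, 681,734, 846, 869, 872] 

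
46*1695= 77970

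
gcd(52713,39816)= 9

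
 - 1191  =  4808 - 5999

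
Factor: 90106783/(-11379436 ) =- 2^( - 2)*13^1* 17^1*647^( - 1) * 4397^(-1 )* 407723^1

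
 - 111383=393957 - 505340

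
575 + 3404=3979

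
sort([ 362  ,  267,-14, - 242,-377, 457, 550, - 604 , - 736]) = [ - 736, - 604,-377 , - 242, - 14, 267, 362, 457, 550] 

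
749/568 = 749/568 = 1.32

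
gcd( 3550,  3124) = 142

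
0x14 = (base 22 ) k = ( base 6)32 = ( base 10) 20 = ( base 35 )K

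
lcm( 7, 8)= 56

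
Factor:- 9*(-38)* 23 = 7866 = 2^1* 3^2*19^1*23^1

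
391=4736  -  4345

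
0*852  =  0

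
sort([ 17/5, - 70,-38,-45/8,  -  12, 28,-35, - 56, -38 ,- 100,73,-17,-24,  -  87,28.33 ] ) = [-100, - 87,  -  70,  -  56, - 38, - 38, - 35,-24, - 17, - 12, - 45/8,17/5,28,28.33,73 ]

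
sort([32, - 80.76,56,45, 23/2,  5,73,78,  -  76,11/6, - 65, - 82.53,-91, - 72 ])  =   [ - 91, - 82.53, - 80.76,-76,-72, - 65,11/6, 5,23/2, 32,45,56 , 73,78]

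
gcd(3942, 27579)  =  3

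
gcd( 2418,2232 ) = 186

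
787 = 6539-5752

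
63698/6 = 31849/3= 10616.33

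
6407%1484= 471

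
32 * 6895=220640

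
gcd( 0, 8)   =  8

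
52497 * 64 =3359808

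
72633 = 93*781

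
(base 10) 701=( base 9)858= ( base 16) 2bd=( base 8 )1275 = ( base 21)1c8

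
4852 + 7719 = 12571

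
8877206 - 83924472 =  - 75047266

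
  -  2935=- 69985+67050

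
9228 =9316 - 88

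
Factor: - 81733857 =- 3^1*2887^1 * 9437^1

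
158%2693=158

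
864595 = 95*9101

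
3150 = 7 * 450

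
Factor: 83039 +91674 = 7^1*11^1 * 2269^1 = 174713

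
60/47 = 60/47= 1.28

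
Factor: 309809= 59^2 * 89^1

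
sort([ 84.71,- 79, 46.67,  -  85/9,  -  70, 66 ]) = [-79,  -  70 ,  -  85/9, 46.67,66,84.71 ]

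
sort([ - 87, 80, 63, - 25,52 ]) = [ - 87, - 25, 52,63 , 80 ] 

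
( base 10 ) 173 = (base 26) 6h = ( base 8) 255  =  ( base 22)7J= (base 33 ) 58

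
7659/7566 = 1  +  31/2522  =  1.01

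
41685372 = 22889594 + 18795778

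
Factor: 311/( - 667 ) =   -  23^( -1)*29^( - 1 )*311^1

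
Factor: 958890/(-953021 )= - 2^1*3^1*5^1*19^( - 1 )*31963^1 * 50159^( - 1)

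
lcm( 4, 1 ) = 4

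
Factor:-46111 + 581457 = 2^1 * 7^1*38239^1 = 535346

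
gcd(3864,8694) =966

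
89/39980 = 89/39980 = 0.00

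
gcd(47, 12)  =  1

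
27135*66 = 1790910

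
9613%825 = 538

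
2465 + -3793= - 1328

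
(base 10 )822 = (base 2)1100110110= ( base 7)2253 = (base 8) 1466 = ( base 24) 1a6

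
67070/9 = 67070/9 = 7452.22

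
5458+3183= 8641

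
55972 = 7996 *7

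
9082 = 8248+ 834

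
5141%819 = 227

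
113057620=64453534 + 48604086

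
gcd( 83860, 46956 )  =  28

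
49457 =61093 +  - 11636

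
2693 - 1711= 982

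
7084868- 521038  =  6563830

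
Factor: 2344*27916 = 2^5*7^1 *293^1* 997^1 = 65435104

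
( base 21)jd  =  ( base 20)10C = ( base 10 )412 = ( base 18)14g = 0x19c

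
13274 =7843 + 5431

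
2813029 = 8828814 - 6015785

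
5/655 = 1/131 = 0.01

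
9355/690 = 13 + 77/138 = 13.56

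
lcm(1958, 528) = 46992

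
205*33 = 6765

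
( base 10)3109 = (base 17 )ACF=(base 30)3dj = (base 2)110000100101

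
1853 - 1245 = 608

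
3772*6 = 22632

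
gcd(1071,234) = 9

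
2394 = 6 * 399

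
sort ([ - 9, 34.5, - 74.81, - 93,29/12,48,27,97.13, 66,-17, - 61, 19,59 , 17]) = [-93, - 74.81,-61,- 17, - 9,29/12,17, 19,27, 34.5  ,  48,59,66,97.13]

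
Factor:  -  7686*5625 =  - 43233750  =  - 2^1*3^4*5^4*7^1* 61^1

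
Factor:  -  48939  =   - 3^1*11^1*1483^1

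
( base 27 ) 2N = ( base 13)5c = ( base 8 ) 115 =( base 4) 1031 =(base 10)77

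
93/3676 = 93/3676=   0.03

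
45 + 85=130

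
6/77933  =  6/77933= 0.00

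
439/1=439  =  439.00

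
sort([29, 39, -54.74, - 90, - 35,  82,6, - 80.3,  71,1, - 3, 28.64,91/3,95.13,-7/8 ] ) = [ - 90, - 80.3, - 54.74, - 35, - 3,  -  7/8, 1,6,  28.64,29  ,  91/3,39, 71,82,95.13 ] 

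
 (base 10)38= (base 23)1f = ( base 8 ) 46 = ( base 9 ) 42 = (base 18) 22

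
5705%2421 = 863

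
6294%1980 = 354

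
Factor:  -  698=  - 2^1*349^1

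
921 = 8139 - 7218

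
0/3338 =0 = 0.00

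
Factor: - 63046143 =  -3^2*7005127^1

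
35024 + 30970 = 65994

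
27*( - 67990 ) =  - 1835730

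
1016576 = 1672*608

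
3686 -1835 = 1851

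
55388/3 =55388/3 = 18462.67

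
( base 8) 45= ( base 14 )29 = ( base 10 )37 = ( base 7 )52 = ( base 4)211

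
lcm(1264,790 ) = 6320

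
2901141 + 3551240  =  6452381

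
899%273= 80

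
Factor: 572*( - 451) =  - 257972 = - 2^2*11^2*13^1 * 41^1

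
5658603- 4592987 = 1065616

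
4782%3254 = 1528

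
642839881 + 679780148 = 1322620029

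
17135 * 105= 1799175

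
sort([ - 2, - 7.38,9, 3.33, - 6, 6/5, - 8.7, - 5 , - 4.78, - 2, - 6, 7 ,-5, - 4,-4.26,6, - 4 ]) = [ - 8.7 , - 7.38, - 6 , - 6, - 5, - 5, - 4.78  ,- 4.26, - 4,-4, - 2, - 2,6/5, 3.33,6, 7, 9]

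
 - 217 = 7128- 7345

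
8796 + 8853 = 17649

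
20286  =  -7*(-2898)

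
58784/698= 29392/349 = 84.22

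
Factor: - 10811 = -19^1*569^1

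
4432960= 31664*140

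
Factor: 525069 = 3^3*19447^1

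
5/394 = 5/394=0.01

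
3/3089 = 3/3089= 0.00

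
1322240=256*5165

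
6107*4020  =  24550140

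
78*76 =5928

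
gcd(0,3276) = 3276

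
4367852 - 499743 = 3868109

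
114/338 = 57/169 = 0.34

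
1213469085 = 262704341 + 950764744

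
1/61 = 1/61 = 0.02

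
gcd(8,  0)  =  8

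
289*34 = 9826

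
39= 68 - 29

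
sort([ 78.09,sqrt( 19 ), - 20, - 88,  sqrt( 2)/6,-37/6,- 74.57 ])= [ - 88 ,-74.57,-20, - 37/6,sqrt( 2 ) /6, sqrt( 19),78.09]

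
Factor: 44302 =2^1*17^1*1303^1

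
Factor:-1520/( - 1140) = 2^2* 3^(-1)= 4/3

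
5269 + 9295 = 14564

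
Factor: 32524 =2^2*47^1*173^1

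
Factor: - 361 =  - 19^2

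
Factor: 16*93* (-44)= - 2^6*3^1*11^1*31^1 = -65472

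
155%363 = 155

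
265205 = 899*295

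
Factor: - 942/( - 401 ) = 2^1*3^1 * 157^1 * 401^ (- 1)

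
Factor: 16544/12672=2^( - 2 ) * 3^( - 2)*47^1 = 47/36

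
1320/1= 1320 = 1320.00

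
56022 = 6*9337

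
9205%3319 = 2567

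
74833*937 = 70118521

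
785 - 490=295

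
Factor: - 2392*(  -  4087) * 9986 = 97624174544 = 2^4 * 13^1 * 23^1 *61^1*67^1*4993^1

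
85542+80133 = 165675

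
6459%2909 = 641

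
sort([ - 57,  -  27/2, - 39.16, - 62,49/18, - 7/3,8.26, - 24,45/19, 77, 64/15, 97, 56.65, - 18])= [- 62, - 57, - 39.16, - 24,-18, - 27/2, - 7/3, 45/19,49/18, 64/15,  8.26, 56.65, 77, 97]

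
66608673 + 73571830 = 140180503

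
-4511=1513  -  6024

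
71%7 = 1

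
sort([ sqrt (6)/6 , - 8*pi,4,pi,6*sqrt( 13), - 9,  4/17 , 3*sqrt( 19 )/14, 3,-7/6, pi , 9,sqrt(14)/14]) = [  -  8*pi, - 9, - 7/6, 4/17,sqrt( 14)/14,sqrt(6)/6,  3*sqrt(19 ) /14 , 3,  pi, pi,  4,9, 6*sqrt(13) ]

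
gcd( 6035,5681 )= 1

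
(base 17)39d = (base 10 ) 1033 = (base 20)2bd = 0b10000001001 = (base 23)1ll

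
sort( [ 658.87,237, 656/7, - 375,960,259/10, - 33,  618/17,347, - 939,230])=[  -  939,  -  375,- 33, 259/10,618/17,656/7,230 , 237,347,  658.87, 960 ] 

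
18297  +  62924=81221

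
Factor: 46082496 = 2^6*3^1*389^1*617^1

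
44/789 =44/789 = 0.06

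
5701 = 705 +4996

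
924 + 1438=2362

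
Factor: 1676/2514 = 2^1 *3^( - 1 ) = 2/3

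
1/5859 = 1/5859 = 0.00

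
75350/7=10764 + 2/7 =10764.29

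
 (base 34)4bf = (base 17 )105F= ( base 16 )1395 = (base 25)80d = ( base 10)5013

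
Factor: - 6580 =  - 2^2* 5^1*7^1*47^1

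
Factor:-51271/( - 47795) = 59/55 = 5^( - 1 )*11^(-1 )*59^1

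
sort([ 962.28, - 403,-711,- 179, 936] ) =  [ - 711, - 403,  -  179, 936,  962.28 ] 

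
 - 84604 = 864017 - 948621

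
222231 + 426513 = 648744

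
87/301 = 87/301 = 0.29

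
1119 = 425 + 694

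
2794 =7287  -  4493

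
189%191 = 189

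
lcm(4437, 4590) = 133110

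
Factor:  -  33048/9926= - 16524/4963= - 2^2*3^5*7^( - 1 )* 17^1*709^( - 1 )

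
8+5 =13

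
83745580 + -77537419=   6208161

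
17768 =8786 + 8982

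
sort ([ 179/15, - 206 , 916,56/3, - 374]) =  [ - 374, - 206, 179/15, 56/3, 916 ]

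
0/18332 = 0 = 0.00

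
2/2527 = 2/2527 = 0.00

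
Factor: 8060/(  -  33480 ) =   -  2^( - 1 )*3^ (  -  3 )*13^1  =  - 13/54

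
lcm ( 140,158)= 11060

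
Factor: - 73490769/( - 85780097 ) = 3^2*11^1*13^ ( - 1 )*139^( - 1 )*1283^(- 1 )*20063^1 = 1986237/2318381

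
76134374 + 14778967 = 90913341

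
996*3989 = 3973044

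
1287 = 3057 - 1770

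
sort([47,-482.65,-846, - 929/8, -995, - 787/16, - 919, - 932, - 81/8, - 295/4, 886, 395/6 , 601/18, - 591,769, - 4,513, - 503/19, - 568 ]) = [-995, - 932, - 919, - 846, - 591, - 568, - 482.65 , - 929/8, - 295/4, - 787/16, - 503/19, - 81/8, - 4, 601/18, 47,395/6, 513, 769, 886 ] 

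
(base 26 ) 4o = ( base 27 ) 4k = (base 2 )10000000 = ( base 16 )80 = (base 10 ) 128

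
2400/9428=600/2357 =0.25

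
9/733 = 9/733 = 0.01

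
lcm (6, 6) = 6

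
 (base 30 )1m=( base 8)64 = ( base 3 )1221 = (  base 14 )3a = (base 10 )52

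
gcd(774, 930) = 6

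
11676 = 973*12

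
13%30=13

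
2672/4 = 668  =  668.00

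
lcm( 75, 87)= 2175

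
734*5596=4107464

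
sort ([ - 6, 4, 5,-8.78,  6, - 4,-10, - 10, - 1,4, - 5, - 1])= [ - 10,-10, - 8.78, - 6, - 5, - 4, - 1, - 1, 4, 4, 5, 6 ] 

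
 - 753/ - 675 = 251/225= 1.12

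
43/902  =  43/902  =  0.05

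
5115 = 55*93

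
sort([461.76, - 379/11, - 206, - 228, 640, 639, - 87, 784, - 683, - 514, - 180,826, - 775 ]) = [  -  775, - 683, - 514 , - 228, - 206, - 180, - 87, - 379/11,461.76, 639,640 , 784 , 826]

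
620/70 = 8 + 6/7 = 8.86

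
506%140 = 86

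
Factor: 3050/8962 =5^2*61^1*4481^( - 1 ) = 1525/4481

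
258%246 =12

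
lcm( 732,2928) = 2928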